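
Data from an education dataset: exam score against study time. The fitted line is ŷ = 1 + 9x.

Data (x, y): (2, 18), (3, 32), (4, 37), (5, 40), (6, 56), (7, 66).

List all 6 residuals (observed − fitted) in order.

-1, 4, 0, -6, 1, 2

x=2: ŷ = 1 + 9·2 = 19; e = 18 − 19 = -1
x=3: ŷ = 1 + 9·3 = 28; e = 32 − 28 = 4
x=4: ŷ = 1 + 9·4 = 37; e = 37 − 37 = 0
x=5: ŷ = 1 + 9·5 = 46; e = 40 − 46 = -6
x=6: ŷ = 1 + 9·6 = 55; e = 56 − 55 = 1
x=7: ŷ = 1 + 9·7 = 64; e = 66 − 64 = 2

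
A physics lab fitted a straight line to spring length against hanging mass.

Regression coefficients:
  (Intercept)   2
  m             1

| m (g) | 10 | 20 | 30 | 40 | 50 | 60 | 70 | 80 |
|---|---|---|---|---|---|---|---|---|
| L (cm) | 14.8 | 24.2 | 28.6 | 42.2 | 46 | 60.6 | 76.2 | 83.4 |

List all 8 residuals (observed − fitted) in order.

2.8, 2.2, -3.4, 0.2, -6, -1.4, 4.2, 1.4

m=10: ŷ = 2 + 10 = 12; e = 14.8 − 12 = 2.8
m=20: ŷ = 2 + 20 = 22; e = 24.2 − 22 = 2.2
m=30: ŷ = 2 + 30 = 32; e = 28.6 − 32 = -3.4
m=40: ŷ = 2 + 40 = 42; e = 42.2 − 42 = 0.2
m=50: ŷ = 2 + 50 = 52; e = 46 − 52 = -6
m=60: ŷ = 2 + 60 = 62; e = 60.6 − 62 = -1.4
m=70: ŷ = 2 + 70 = 72; e = 76.2 − 72 = 4.2
m=80: ŷ = 2 + 80 = 82; e = 83.4 − 82 = 1.4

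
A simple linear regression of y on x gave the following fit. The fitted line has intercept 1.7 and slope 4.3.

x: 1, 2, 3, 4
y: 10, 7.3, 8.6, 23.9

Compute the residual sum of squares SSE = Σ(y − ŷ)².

SSE = 86

x=1: ŷ = 1.7 + 4.3·1 = 6; r = 10 − 6 = 4
x=2: ŷ = 1.7 + 4.3·2 = 10.3; r = 7.3 − 10.3 = -3
x=3: ŷ = 1.7 + 4.3·3 = 14.6; r = 8.6 − 14.6 = -6
x=4: ŷ = 1.7 + 4.3·4 = 18.9; r = 23.9 − 18.9 = 5
SSE = 16 + 9 + 36 + 25 = 86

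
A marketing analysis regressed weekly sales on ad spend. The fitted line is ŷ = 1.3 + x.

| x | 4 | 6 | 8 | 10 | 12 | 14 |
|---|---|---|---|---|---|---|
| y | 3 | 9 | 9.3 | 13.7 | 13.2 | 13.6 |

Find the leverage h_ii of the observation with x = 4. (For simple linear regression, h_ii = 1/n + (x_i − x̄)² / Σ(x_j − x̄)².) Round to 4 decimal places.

h = 0.5238

x̄ = (4 + 6 + 8 + 10 + 12 + 14)/6 = 9
Σ(x − x̄)² = 25 + 9 + 1 + 1 + 9 + 25 = 70
h = 1/6 + (-5)²/70 = 0.166667 + 0.357143 = 0.5238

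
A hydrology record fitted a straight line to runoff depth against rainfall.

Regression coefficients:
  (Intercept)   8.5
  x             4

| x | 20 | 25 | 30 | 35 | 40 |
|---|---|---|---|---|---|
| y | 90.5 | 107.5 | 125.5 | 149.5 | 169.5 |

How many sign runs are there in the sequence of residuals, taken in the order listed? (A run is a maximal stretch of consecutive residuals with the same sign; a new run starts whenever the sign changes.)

x=20: ŷ = 8.5 + 4·20 = 88.5; e = 90.5 − 88.5 = 2
x=25: ŷ = 8.5 + 4·25 = 108.5; e = 107.5 − 108.5 = -1
x=30: ŷ = 8.5 + 4·30 = 128.5; e = 125.5 − 128.5 = -3
x=35: ŷ = 8.5 + 4·35 = 148.5; e = 149.5 − 148.5 = 1
x=40: ŷ = 8.5 + 4·40 = 168.5; e = 169.5 − 168.5 = 1
Signs: + − − + +
Runs: +×1, −×2, +×2 → 3

3 runs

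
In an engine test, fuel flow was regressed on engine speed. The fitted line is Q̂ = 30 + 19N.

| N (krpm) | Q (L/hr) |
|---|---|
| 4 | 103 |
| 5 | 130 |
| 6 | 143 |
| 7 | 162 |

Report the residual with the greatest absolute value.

e = 5

N=4: Q̂ = 30 + 19·4 = 106; e = 103 − 106 = -3
N=5: Q̂ = 30 + 19·5 = 125; e = 130 − 125 = 5
N=6: Q̂ = 30 + 19·6 = 144; e = 143 − 144 = -1
N=7: Q̂ = 30 + 19·7 = 163; e = 162 − 163 = -1
Largest |e| is 5 at N = 5, residual 5.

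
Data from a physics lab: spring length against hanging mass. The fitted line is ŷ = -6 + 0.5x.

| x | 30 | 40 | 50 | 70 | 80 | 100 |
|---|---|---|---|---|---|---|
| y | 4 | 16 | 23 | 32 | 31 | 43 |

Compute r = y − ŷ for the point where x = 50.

r = 4

ŷ = -6 + 0.5·50 = 19
r = 23 − 19 = 4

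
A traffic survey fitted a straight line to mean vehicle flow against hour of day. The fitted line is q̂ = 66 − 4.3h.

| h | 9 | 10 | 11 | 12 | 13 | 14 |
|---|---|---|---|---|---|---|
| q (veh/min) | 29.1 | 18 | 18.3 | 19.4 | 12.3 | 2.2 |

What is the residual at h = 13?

r = 2.2

q̂ = 66 − 4.3·13 = 10.1
r = 12.3 − 10.1 = 2.2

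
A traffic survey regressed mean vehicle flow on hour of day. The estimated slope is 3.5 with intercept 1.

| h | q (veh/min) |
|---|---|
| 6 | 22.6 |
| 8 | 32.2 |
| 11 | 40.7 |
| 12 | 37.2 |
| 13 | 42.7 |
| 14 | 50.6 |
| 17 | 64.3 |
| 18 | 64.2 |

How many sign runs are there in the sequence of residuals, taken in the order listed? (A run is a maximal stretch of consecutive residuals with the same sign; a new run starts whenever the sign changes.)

3 runs

h=6: q̂ = 1 + 3.5·6 = 22; e = 22.6 − 22 = 0.6
h=8: q̂ = 1 + 3.5·8 = 29; e = 32.2 − 29 = 3.2
h=11: q̂ = 1 + 3.5·11 = 39.5; e = 40.7 − 39.5 = 1.2
h=12: q̂ = 1 + 3.5·12 = 43; e = 37.2 − 43 = -5.8
h=13: q̂ = 1 + 3.5·13 = 46.5; e = 42.7 − 46.5 = -3.8
h=14: q̂ = 1 + 3.5·14 = 50; e = 50.6 − 50 = 0.6
h=17: q̂ = 1 + 3.5·17 = 60.5; e = 64.3 − 60.5 = 3.8
h=18: q̂ = 1 + 3.5·18 = 64; e = 64.2 − 64 = 0.2
Signs: + + + − − + + +
Runs: +×3, −×2, +×3 → 3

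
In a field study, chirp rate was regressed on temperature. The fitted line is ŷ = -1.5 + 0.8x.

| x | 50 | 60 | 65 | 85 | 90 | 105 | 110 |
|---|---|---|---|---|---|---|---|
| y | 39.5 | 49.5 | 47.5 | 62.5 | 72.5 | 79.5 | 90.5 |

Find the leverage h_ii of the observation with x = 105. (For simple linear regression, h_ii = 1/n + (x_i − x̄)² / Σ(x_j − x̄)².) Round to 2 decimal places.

h = 0.33

x̄ = (50 + 60 + 65 + 85 + 90 + 105 + 110)/7 = 80.7143
Σ(x − x̄)² = 943.367 + 429.082 + 246.939 + 18.3673 + 86.2245 + 589.796 + 857.653 = 3171.43
h = 1/7 + (24.2857)²/3171.43 = 0.142857 + 0.185972 = 0.33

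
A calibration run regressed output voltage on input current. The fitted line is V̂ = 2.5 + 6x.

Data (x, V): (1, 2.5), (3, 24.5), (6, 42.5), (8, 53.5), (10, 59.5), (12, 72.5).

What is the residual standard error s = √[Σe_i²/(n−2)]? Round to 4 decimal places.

s = 4.7434

x=1: V̂ = 2.5 + 6·1 = 8.5; e = 2.5 − 8.5 = -6
x=3: V̂ = 2.5 + 6·3 = 20.5; e = 24.5 − 20.5 = 4
x=6: V̂ = 2.5 + 6·6 = 38.5; e = 42.5 − 38.5 = 4
x=8: V̂ = 2.5 + 6·8 = 50.5; e = 53.5 − 50.5 = 3
x=10: V̂ = 2.5 + 6·10 = 62.5; e = 59.5 − 62.5 = -3
x=12: V̂ = 2.5 + 6·12 = 74.5; e = 72.5 − 74.5 = -2
SSE = 36 + 16 + 16 + 9 + 9 + 4 = 90
s = √(90/4) = √22.5 ≈ 4.7434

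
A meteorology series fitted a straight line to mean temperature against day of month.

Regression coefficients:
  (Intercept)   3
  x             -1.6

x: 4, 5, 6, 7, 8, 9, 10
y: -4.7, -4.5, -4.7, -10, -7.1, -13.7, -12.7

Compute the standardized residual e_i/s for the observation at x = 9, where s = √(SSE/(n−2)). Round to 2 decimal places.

x=4: ŷ = 3 − 1.6·4 = -3.4; e = -4.7 − (-3.4) = -1.3
x=5: ŷ = 3 − 1.6·5 = -5; e = -4.5 − (-5) = 0.5
x=6: ŷ = 3 − 1.6·6 = -6.6; e = -4.7 − (-6.6) = 1.9
x=7: ŷ = 3 − 1.6·7 = -8.2; e = -10 − (-8.2) = -1.8
x=8: ŷ = 3 − 1.6·8 = -9.8; e = -7.1 − (-9.8) = 2.7
x=9: ŷ = 3 − 1.6·9 = -11.4; e = -13.7 − (-11.4) = -2.3
x=10: ŷ = 3 − 1.6·10 = -13; e = -12.7 − (-13) = 0.3
SSE = 1.69 + 0.25 + 3.61 + 3.24 + 7.29 + 5.29 + 0.09 = 21.46
s = √(21.46/5) = 2.07171
e/s = -2.3 / 2.07171 = -1.11

-1.11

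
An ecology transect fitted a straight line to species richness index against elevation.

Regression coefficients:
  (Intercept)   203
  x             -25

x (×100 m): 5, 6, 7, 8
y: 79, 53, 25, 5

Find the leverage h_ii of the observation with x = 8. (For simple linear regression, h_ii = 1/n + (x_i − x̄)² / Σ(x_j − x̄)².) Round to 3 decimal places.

h = 0.700

x̄ = (5 + 6 + 7 + 8)/4 = 6.5
Σ(x − x̄)² = 2.25 + 0.25 + 0.25 + 2.25 = 5
h = 1/4 + (1.5)²/5 = 0.25 + 0.45 = 0.700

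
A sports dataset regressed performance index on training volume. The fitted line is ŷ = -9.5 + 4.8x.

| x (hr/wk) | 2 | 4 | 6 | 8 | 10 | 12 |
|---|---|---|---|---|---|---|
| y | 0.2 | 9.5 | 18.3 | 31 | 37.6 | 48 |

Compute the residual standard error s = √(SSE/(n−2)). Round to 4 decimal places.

s = 1.2530

x=2: ŷ = -9.5 + 4.8·2 = 0.1; r = 0.2 − 0.1 = 0.1
x=4: ŷ = -9.5 + 4.8·4 = 9.7; r = 9.5 − 9.7 = -0.2
x=6: ŷ = -9.5 + 4.8·6 = 19.3; r = 18.3 − 19.3 = -1
x=8: ŷ = -9.5 + 4.8·8 = 28.9; r = 31 − 28.9 = 2.1
x=10: ŷ = -9.5 + 4.8·10 = 38.5; r = 37.6 − 38.5 = -0.9
x=12: ŷ = -9.5 + 4.8·12 = 48.1; r = 48 − 48.1 = -0.1
SSE = 0.01 + 0.04 + 1 + 4.41 + 0.81 + 0.01 = 6.28
s = √(6.28/4) = √1.57 ≈ 1.2530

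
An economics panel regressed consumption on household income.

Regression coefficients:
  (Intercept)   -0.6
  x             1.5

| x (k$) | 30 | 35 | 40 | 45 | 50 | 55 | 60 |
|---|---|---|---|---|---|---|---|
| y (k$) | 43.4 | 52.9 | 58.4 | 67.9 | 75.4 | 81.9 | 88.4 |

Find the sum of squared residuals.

x=30: ŷ = -0.6 + 1.5·30 = 44.4; e = 43.4 − 44.4 = -1
x=35: ŷ = -0.6 + 1.5·35 = 51.9; e = 52.9 − 51.9 = 1
x=40: ŷ = -0.6 + 1.5·40 = 59.4; e = 58.4 − 59.4 = -1
x=45: ŷ = -0.6 + 1.5·45 = 66.9; e = 67.9 − 66.9 = 1
x=50: ŷ = -0.6 + 1.5·50 = 74.4; e = 75.4 − 74.4 = 1
x=55: ŷ = -0.6 + 1.5·55 = 81.9; e = 81.9 − 81.9 = 0
x=60: ŷ = -0.6 + 1.5·60 = 89.4; e = 88.4 − 89.4 = -1
SSE = 1 + 1 + 1 + 1 + 1 + 0 + 1 = 6

SSE = 6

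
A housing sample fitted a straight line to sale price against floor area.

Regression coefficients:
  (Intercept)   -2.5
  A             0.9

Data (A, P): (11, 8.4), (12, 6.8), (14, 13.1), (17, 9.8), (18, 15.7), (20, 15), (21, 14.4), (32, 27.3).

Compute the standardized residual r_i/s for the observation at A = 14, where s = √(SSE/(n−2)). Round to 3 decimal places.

A=11: ŷ = -2.5 + 0.9·11 = 7.4; r = 8.4 − 7.4 = 1
A=12: ŷ = -2.5 + 0.9·12 = 8.3; r = 6.8 − 8.3 = -1.5
A=14: ŷ = -2.5 + 0.9·14 = 10.1; r = 13.1 − 10.1 = 3
A=17: ŷ = -2.5 + 0.9·17 = 12.8; r = 9.8 − 12.8 = -3
A=18: ŷ = -2.5 + 0.9·18 = 13.7; r = 15.7 − 13.7 = 2
A=20: ŷ = -2.5 + 0.9·20 = 15.5; r = 15 − 15.5 = -0.5
A=21: ŷ = -2.5 + 0.9·21 = 16.4; r = 14.4 − 16.4 = -2
A=32: ŷ = -2.5 + 0.9·32 = 26.3; r = 27.3 − 26.3 = 1
SSE = 1 + 2.25 + 9 + 9 + 4 + 0.25 + 4 + 1 = 30.5
s = √(30.5/6) = 2.25462
r/s = 3 / 2.25462 = 1.331

1.331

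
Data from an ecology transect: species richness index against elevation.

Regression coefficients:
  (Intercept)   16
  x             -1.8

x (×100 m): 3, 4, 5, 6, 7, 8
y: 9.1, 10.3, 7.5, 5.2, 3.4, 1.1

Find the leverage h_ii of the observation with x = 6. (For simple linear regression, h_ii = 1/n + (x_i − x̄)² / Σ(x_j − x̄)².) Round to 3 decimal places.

h = 0.181

x̄ = (3 + 4 + 5 + 6 + 7 + 8)/6 = 5.5
Σ(x − x̄)² = 6.25 + 2.25 + 0.25 + 0.25 + 2.25 + 6.25 = 17.5
h = 1/6 + (0.5)²/17.5 = 0.166667 + 0.0142857 = 0.181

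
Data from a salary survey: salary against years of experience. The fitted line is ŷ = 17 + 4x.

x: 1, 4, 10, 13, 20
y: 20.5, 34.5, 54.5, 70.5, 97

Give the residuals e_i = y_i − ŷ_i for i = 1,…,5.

-0.5, 1.5, -2.5, 1.5, 0

x=1: ŷ = 17 + 4·1 = 21; e = 20.5 − 21 = -0.5
x=4: ŷ = 17 + 4·4 = 33; e = 34.5 − 33 = 1.5
x=10: ŷ = 17 + 4·10 = 57; e = 54.5 − 57 = -2.5
x=13: ŷ = 17 + 4·13 = 69; e = 70.5 − 69 = 1.5
x=20: ŷ = 17 + 4·20 = 97; e = 97 − 97 = 0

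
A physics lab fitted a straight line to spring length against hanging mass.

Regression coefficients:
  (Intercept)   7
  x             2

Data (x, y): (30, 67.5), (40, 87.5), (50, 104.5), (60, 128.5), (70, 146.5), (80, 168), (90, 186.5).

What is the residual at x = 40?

ŷ = 7 + 2·40 = 87
e = 87.5 − 87 = 0.5

e = 0.5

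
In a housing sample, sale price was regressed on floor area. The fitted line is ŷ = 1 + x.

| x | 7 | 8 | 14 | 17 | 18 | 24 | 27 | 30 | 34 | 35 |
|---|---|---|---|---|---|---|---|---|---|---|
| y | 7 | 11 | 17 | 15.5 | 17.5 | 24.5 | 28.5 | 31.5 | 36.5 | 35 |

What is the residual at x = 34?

ŷ = 1 + 34 = 35
e = 36.5 − 35 = 1.5

e = 1.5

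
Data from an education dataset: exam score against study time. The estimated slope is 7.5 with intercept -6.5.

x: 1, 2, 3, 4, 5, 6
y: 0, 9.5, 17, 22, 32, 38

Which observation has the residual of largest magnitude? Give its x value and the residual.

x = 4, e = -1.5

x=1: ŷ = -6.5 + 7.5·1 = 1; e = 0 − 1 = -1
x=2: ŷ = -6.5 + 7.5·2 = 8.5; e = 9.5 − 8.5 = 1
x=3: ŷ = -6.5 + 7.5·3 = 16; e = 17 − 16 = 1
x=4: ŷ = -6.5 + 7.5·4 = 23.5; e = 22 − 23.5 = -1.5
x=5: ŷ = -6.5 + 7.5·5 = 31; e = 32 − 31 = 1
x=6: ŷ = -6.5 + 7.5·6 = 38.5; e = 38 − 38.5 = -0.5
Largest |e| is 1.5 at x = 4, residual -1.5.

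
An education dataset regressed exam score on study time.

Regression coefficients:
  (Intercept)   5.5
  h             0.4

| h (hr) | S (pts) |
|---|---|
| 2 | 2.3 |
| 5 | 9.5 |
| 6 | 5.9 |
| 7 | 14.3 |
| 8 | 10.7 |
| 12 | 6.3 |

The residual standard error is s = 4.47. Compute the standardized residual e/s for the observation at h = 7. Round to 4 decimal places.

Ŝ = 5.5 + 0.4·7 = 8.3
e = 14.3 − 8.3 = 6
e/s = 6 / 4.47 = 1.3423

1.3423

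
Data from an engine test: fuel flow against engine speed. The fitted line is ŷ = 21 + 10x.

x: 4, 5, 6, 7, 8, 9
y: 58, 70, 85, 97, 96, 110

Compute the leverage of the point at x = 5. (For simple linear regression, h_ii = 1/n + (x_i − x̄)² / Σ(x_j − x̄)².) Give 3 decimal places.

h = 0.295

x̄ = (4 + 5 + 6 + 7 + 8 + 9)/6 = 6.5
Σ(x − x̄)² = 6.25 + 2.25 + 0.25 + 0.25 + 2.25 + 6.25 = 17.5
h = 1/6 + (-1.5)²/17.5 = 0.166667 + 0.128571 = 0.295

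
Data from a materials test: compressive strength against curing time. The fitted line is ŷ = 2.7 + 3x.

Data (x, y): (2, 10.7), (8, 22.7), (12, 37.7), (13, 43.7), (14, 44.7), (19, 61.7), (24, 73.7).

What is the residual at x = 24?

e = -1

ŷ = 2.7 + 3·24 = 74.7
e = 73.7 − 74.7 = -1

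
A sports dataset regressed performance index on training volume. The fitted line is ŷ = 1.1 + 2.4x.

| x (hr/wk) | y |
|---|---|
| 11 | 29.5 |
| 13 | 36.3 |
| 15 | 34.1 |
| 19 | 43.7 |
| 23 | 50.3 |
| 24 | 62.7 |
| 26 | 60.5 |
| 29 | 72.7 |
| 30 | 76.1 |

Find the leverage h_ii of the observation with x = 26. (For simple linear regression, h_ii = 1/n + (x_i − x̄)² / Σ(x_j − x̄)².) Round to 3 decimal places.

x̄ = (11 + 13 + 15 + 19 + 23 + 24 + 26 + 29 + 30)/9 = 21.1111
Σ(x − x̄)² = 102.235 + 65.7901 + 37.3457 + 4.45679 + 3.5679 + 8.34568 + 23.9012 + 62.2346 + 79.0123 = 386.889
h = 1/9 + (4.88889)²/386.889 = 0.111111 + 0.061778 = 0.173

h = 0.173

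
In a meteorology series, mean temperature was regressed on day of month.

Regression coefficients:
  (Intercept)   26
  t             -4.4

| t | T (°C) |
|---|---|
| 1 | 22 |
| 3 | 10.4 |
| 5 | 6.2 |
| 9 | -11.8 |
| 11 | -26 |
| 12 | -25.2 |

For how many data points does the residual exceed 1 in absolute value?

5

t=1: T̂ = 26 − 4.4·1 = 21.6; r = 22 − 21.6 = 0.4
t=3: T̂ = 26 − 4.4·3 = 12.8; r = 10.4 − 12.8 = -2.4
t=5: T̂ = 26 − 4.4·5 = 4; r = 6.2 − 4 = 2.2
t=9: T̂ = 26 − 4.4·9 = -13.6; r = -11.8 − (-13.6) = 1.8
t=11: T̂ = 26 − 4.4·11 = -22.4; r = -26 − (-22.4) = -3.6
t=12: T̂ = 26 − 4.4·12 = -26.8; r = -25.2 − (-26.8) = 1.6
|r| > 1: t=3 (|r|=2.4), t=5 (|r|=2.2), t=9 (|r|=1.8), t=11 (|r|=3.6), t=12 (|r|=1.6) → 5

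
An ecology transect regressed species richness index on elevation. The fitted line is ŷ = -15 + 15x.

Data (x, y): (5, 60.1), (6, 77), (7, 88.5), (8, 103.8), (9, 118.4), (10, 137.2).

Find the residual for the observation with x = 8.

ŷ = -15 + 15·8 = 105
e = 103.8 − 105 = -1.2

e = -1.2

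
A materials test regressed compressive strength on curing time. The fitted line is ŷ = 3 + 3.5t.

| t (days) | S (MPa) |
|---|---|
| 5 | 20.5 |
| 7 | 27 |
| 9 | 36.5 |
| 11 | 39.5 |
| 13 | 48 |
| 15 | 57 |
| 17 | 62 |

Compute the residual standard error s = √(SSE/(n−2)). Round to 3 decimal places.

s = 1.483

t=5: ŷ = 3 + 3.5·5 = 20.5; r = 20.5 − 20.5 = 0
t=7: ŷ = 3 + 3.5·7 = 27.5; r = 27 − 27.5 = -0.5
t=9: ŷ = 3 + 3.5·9 = 34.5; r = 36.5 − 34.5 = 2
t=11: ŷ = 3 + 3.5·11 = 41.5; r = 39.5 − 41.5 = -2
t=13: ŷ = 3 + 3.5·13 = 48.5; r = 48 − 48.5 = -0.5
t=15: ŷ = 3 + 3.5·15 = 55.5; r = 57 − 55.5 = 1.5
t=17: ŷ = 3 + 3.5·17 = 62.5; r = 62 − 62.5 = -0.5
SSE = 0 + 0.25 + 4 + 4 + 0.25 + 2.25 + 0.25 = 11
s = √(11/5) = √2.2 ≈ 1.483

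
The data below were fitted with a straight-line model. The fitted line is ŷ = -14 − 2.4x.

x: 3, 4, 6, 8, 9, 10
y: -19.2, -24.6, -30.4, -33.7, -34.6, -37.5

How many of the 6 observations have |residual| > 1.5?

2

x=3: ŷ = -14 − 2.4·3 = -21.2; r = -19.2 − (-21.2) = 2
x=4: ŷ = -14 − 2.4·4 = -23.6; r = -24.6 − (-23.6) = -1
x=6: ŷ = -14 − 2.4·6 = -28.4; r = -30.4 − (-28.4) = -2
x=8: ŷ = -14 − 2.4·8 = -33.2; r = -33.7 − (-33.2) = -0.5
x=9: ŷ = -14 − 2.4·9 = -35.6; r = -34.6 − (-35.6) = 1
x=10: ŷ = -14 − 2.4·10 = -38; r = -37.5 − (-38) = 0.5
|r| > 1.5: x=3 (|r|=2), x=6 (|r|=2) → 2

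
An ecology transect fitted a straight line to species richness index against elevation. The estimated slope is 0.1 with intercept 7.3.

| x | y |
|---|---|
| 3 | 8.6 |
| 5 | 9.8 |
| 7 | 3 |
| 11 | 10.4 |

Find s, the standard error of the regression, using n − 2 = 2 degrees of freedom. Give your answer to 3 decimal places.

x=3: ŷ = 7.3 + 0.1·3 = 7.6; e = 8.6 − 7.6 = 1
x=5: ŷ = 7.3 + 0.1·5 = 7.8; e = 9.8 − 7.8 = 2
x=7: ŷ = 7.3 + 0.1·7 = 8; e = 3 − 8 = -5
x=11: ŷ = 7.3 + 0.1·11 = 8.4; e = 10.4 − 8.4 = 2
SSE = 1 + 4 + 25 + 4 = 34
s = √(34/2) = √17 ≈ 4.123

s = 4.123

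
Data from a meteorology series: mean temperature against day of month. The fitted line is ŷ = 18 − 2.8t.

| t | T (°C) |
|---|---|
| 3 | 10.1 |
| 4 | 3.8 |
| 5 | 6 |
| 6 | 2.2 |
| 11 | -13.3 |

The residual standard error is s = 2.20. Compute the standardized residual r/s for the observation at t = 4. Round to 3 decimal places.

-1.364

ŷ = 18 − 2.8·4 = 6.8
r = 3.8 − 6.8 = -3
r/s = -3 / 2.20 = -1.364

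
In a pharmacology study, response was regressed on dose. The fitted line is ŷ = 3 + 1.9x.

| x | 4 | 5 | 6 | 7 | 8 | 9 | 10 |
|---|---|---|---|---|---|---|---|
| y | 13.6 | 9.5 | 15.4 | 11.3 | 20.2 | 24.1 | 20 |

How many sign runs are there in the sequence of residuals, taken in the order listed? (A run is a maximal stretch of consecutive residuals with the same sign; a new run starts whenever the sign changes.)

x=4: ŷ = 3 + 1.9·4 = 10.6; r = 13.6 − 10.6 = 3
x=5: ŷ = 3 + 1.9·5 = 12.5; r = 9.5 − 12.5 = -3
x=6: ŷ = 3 + 1.9·6 = 14.4; r = 15.4 − 14.4 = 1
x=7: ŷ = 3 + 1.9·7 = 16.3; r = 11.3 − 16.3 = -5
x=8: ŷ = 3 + 1.9·8 = 18.2; r = 20.2 − 18.2 = 2
x=9: ŷ = 3 + 1.9·9 = 20.1; r = 24.1 − 20.1 = 4
x=10: ŷ = 3 + 1.9·10 = 22; r = 20 − 22 = -2
Signs: + − + − + + −
Runs: +×1, −×1, +×1, −×1, +×2, −×1 → 6

6 runs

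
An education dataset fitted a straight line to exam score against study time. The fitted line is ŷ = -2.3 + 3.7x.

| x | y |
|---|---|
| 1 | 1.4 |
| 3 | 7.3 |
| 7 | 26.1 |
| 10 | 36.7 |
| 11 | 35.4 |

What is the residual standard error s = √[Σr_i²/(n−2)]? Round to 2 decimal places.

s = 2.68

x=1: ŷ = -2.3 + 3.7·1 = 1.4; r = 1.4 − 1.4 = 0
x=3: ŷ = -2.3 + 3.7·3 = 8.8; r = 7.3 − 8.8 = -1.5
x=7: ŷ = -2.3 + 3.7·7 = 23.6; r = 26.1 − 23.6 = 2.5
x=10: ŷ = -2.3 + 3.7·10 = 34.7; r = 36.7 − 34.7 = 2
x=11: ŷ = -2.3 + 3.7·11 = 38.4; r = 35.4 − 38.4 = -3
SSE = 0 + 2.25 + 6.25 + 4 + 9 = 21.5
s = √(21.5/3) = √7.16667 ≈ 2.68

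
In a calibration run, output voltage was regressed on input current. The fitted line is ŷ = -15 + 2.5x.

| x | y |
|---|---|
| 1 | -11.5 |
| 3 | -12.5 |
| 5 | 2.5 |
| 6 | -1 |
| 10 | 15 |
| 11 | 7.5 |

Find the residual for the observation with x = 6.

ŷ = -15 + 2.5·6 = 0
e = -1 − 0 = -1

e = -1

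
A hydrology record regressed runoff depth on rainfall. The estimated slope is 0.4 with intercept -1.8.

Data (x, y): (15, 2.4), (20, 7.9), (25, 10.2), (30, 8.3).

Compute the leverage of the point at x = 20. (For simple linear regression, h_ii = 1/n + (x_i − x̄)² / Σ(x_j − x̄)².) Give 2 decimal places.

h = 0.30

x̄ = (15 + 20 + 25 + 30)/4 = 22.5
Σ(x − x̄)² = 56.25 + 6.25 + 6.25 + 56.25 = 125
h = 1/4 + (-2.5)²/125 = 0.25 + 0.05 = 0.30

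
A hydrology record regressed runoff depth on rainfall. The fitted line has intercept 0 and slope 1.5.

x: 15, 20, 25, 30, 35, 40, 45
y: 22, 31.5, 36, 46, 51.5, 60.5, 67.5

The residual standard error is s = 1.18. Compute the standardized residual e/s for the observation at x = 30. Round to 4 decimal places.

0.8475

ŷ = 1.5·30 = 45
e = 46 − 45 = 1
e/s = 1 / 1.18 = 0.8475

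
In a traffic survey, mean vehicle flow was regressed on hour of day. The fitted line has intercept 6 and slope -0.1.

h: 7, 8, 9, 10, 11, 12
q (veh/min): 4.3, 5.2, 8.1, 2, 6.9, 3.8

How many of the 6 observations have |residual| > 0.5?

h=7: q̂ = 6 − 0.1·7 = 5.3; r = 4.3 − 5.3 = -1
h=8: q̂ = 6 − 0.1·8 = 5.2; r = 5.2 − 5.2 = 0
h=9: q̂ = 6 − 0.1·9 = 5.1; r = 8.1 − 5.1 = 3
h=10: q̂ = 6 − 0.1·10 = 5; r = 2 − 5 = -3
h=11: q̂ = 6 − 0.1·11 = 4.9; r = 6.9 − 4.9 = 2
h=12: q̂ = 6 − 0.1·12 = 4.8; r = 3.8 − 4.8 = -1
|r| > 0.5: h=7 (|r|=1), h=9 (|r|=3), h=10 (|r|=3), h=11 (|r|=2), h=12 (|r|=1) → 5

5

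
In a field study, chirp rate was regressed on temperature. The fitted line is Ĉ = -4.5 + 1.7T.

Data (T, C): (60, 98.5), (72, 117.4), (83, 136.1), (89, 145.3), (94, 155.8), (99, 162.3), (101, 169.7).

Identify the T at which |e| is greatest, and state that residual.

T=60: Ĉ = -4.5 + 1.7·60 = 97.5; e = 98.5 − 97.5 = 1
T=72: Ĉ = -4.5 + 1.7·72 = 117.9; e = 117.4 − 117.9 = -0.5
T=83: Ĉ = -4.5 + 1.7·83 = 136.6; e = 136.1 − 136.6 = -0.5
T=89: Ĉ = -4.5 + 1.7·89 = 146.8; e = 145.3 − 146.8 = -1.5
T=94: Ĉ = -4.5 + 1.7·94 = 155.3; e = 155.8 − 155.3 = 0.5
T=99: Ĉ = -4.5 + 1.7·99 = 163.8; e = 162.3 − 163.8 = -1.5
T=101: Ĉ = -4.5 + 1.7·101 = 167.2; e = 169.7 − 167.2 = 2.5
Largest |e| is 2.5 at T = 101, residual 2.5.

T = 101, e = 2.5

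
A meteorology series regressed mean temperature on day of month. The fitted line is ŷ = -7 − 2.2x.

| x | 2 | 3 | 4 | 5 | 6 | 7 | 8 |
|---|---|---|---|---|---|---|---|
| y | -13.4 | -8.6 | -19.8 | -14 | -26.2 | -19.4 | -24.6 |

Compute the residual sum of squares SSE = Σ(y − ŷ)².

x=2: ŷ = -7 − 2.2·2 = -11.4; e = -13.4 − (-11.4) = -2
x=3: ŷ = -7 − 2.2·3 = -13.6; e = -8.6 − (-13.6) = 5
x=4: ŷ = -7 − 2.2·4 = -15.8; e = -19.8 − (-15.8) = -4
x=5: ŷ = -7 − 2.2·5 = -18; e = -14 − (-18) = 4
x=6: ŷ = -7 − 2.2·6 = -20.2; e = -26.2 − (-20.2) = -6
x=7: ŷ = -7 − 2.2·7 = -22.4; e = -19.4 − (-22.4) = 3
x=8: ŷ = -7 − 2.2·8 = -24.6; e = -24.6 − (-24.6) = 0
SSE = 4 + 25 + 16 + 16 + 36 + 9 + 0 = 106

SSE = 106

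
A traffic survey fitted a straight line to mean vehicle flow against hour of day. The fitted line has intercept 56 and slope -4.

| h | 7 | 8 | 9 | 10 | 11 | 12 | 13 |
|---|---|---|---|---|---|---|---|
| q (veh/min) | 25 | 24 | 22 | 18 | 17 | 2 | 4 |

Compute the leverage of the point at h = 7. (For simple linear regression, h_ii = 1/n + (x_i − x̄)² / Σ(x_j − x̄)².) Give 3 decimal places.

h̄ = (7 + 8 + 9 + 10 + 11 + 12 + 13)/7 = 10
Σ(h − h̄)² = 9 + 4 + 1 + 0 + 1 + 4 + 9 = 28
h = 1/7 + (-3)²/28 = 0.142857 + 0.321429 = 0.464

h = 0.464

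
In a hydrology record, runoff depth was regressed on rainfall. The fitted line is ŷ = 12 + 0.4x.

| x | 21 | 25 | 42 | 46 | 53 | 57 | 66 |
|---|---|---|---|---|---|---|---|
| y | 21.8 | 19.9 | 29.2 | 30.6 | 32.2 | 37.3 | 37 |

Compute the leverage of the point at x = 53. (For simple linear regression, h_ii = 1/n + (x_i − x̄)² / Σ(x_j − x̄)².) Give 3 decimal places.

x̄ = (21 + 25 + 42 + 46 + 53 + 57 + 66)/7 = 44.2857
Σ(x − x̄)² = 542.224 + 371.939 + 5.22449 + 2.93878 + 75.9388 + 161.653 + 471.51 = 1631.43
h = 1/7 + (8.71429)²/1631.43 = 0.142857 + 0.0465474 = 0.189

h = 0.189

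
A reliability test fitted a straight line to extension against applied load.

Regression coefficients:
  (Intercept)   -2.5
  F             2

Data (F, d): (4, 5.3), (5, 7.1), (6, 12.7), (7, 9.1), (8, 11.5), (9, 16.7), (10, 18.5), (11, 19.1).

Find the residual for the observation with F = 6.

r = 3.2

ŷ = -2.5 + 2·6 = 9.5
r = 12.7 − 9.5 = 3.2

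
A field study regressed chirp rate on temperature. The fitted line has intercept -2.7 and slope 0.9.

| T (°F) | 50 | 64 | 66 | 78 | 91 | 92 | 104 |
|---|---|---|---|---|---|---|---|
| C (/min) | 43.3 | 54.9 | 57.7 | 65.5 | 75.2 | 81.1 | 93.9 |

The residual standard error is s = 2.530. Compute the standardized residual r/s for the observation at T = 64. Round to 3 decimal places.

0.000

ŷ = -2.7 + 0.9·64 = 54.9
r = 54.9 − 54.9 = 0
r/s = 0 / 2.530 = 0.000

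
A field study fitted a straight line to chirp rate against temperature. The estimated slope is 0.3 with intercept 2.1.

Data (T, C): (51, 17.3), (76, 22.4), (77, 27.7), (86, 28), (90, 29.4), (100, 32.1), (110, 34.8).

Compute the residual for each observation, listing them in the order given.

-0.1, -2.5, 2.5, 0.1, 0.3, 0, -0.3

T=51: Ĉ = 2.1 + 0.3·51 = 17.4; r = 17.3 − 17.4 = -0.1
T=76: Ĉ = 2.1 + 0.3·76 = 24.9; r = 22.4 − 24.9 = -2.5
T=77: Ĉ = 2.1 + 0.3·77 = 25.2; r = 27.7 − 25.2 = 2.5
T=86: Ĉ = 2.1 + 0.3·86 = 27.9; r = 28 − 27.9 = 0.1
T=90: Ĉ = 2.1 + 0.3·90 = 29.1; r = 29.4 − 29.1 = 0.3
T=100: Ĉ = 2.1 + 0.3·100 = 32.1; r = 32.1 − 32.1 = 0
T=110: Ĉ = 2.1 + 0.3·110 = 35.1; r = 34.8 − 35.1 = -0.3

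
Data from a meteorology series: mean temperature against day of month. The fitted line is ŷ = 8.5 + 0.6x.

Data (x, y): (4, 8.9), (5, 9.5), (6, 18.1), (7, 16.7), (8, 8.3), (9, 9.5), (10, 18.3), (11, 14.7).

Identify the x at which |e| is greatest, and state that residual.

x = 6, e = 6

x=4: ŷ = 8.5 + 0.6·4 = 10.9; e = 8.9 − 10.9 = -2
x=5: ŷ = 8.5 + 0.6·5 = 11.5; e = 9.5 − 11.5 = -2
x=6: ŷ = 8.5 + 0.6·6 = 12.1; e = 18.1 − 12.1 = 6
x=7: ŷ = 8.5 + 0.6·7 = 12.7; e = 16.7 − 12.7 = 4
x=8: ŷ = 8.5 + 0.6·8 = 13.3; e = 8.3 − 13.3 = -5
x=9: ŷ = 8.5 + 0.6·9 = 13.9; e = 9.5 − 13.9 = -4.4
x=10: ŷ = 8.5 + 0.6·10 = 14.5; e = 18.3 − 14.5 = 3.8
x=11: ŷ = 8.5 + 0.6·11 = 15.1; e = 14.7 − 15.1 = -0.4
Largest |e| is 6 at x = 6, residual 6.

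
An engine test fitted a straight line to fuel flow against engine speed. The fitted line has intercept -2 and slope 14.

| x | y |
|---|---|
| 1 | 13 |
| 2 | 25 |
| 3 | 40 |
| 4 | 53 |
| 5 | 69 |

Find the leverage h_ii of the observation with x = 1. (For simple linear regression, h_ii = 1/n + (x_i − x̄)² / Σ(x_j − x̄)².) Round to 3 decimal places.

h = 0.600

x̄ = (1 + 2 + 3 + 4 + 5)/5 = 3
Σ(x − x̄)² = 4 + 1 + 0 + 1 + 4 = 10
h = 1/5 + (-2)²/10 = 0.2 + 0.4 = 0.600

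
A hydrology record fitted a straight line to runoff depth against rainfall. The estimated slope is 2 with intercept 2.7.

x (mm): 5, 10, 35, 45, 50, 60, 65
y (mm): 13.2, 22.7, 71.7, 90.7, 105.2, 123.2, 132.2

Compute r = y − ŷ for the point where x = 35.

ŷ = 2.7 + 2·35 = 72.7
r = 71.7 − 72.7 = -1

r = -1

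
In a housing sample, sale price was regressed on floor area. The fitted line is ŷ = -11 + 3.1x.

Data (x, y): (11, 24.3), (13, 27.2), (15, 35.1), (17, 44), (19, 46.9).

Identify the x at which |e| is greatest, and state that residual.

x = 17, e = 2.3

x=11: ŷ = -11 + 3.1·11 = 23.1; e = 24.3 − 23.1 = 1.2
x=13: ŷ = -11 + 3.1·13 = 29.3; e = 27.2 − 29.3 = -2.1
x=15: ŷ = -11 + 3.1·15 = 35.5; e = 35.1 − 35.5 = -0.4
x=17: ŷ = -11 + 3.1·17 = 41.7; e = 44 − 41.7 = 2.3
x=19: ŷ = -11 + 3.1·19 = 47.9; e = 46.9 − 47.9 = -1
Largest |e| is 2.3 at x = 17, residual 2.3.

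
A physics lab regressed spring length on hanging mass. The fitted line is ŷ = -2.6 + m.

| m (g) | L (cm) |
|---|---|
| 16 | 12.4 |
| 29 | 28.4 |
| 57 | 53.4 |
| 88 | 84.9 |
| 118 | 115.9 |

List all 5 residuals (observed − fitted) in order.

m=16: ŷ = -2.6 + 16 = 13.4; r = 12.4 − 13.4 = -1
m=29: ŷ = -2.6 + 29 = 26.4; r = 28.4 − 26.4 = 2
m=57: ŷ = -2.6 + 57 = 54.4; r = 53.4 − 54.4 = -1
m=88: ŷ = -2.6 + 88 = 85.4; r = 84.9 − 85.4 = -0.5
m=118: ŷ = -2.6 + 118 = 115.4; r = 115.9 − 115.4 = 0.5

-1, 2, -1, -0.5, 0.5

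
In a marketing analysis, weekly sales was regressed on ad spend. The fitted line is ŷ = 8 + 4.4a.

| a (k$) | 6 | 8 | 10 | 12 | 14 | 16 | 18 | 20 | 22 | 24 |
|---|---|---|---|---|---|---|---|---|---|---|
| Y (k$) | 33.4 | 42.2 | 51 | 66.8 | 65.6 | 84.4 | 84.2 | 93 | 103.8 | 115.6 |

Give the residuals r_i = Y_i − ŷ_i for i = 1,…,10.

-1, -1, -1, 6, -4, 6, -3, -3, -1, 2

a=6: ŷ = 8 + 4.4·6 = 34.4; r = 33.4 − 34.4 = -1
a=8: ŷ = 8 + 4.4·8 = 43.2; r = 42.2 − 43.2 = -1
a=10: ŷ = 8 + 4.4·10 = 52; r = 51 − 52 = -1
a=12: ŷ = 8 + 4.4·12 = 60.8; r = 66.8 − 60.8 = 6
a=14: ŷ = 8 + 4.4·14 = 69.6; r = 65.6 − 69.6 = -4
a=16: ŷ = 8 + 4.4·16 = 78.4; r = 84.4 − 78.4 = 6
a=18: ŷ = 8 + 4.4·18 = 87.2; r = 84.2 − 87.2 = -3
a=20: ŷ = 8 + 4.4·20 = 96; r = 93 − 96 = -3
a=22: ŷ = 8 + 4.4·22 = 104.8; r = 103.8 − 104.8 = -1
a=24: ŷ = 8 + 4.4·24 = 113.6; r = 115.6 − 113.6 = 2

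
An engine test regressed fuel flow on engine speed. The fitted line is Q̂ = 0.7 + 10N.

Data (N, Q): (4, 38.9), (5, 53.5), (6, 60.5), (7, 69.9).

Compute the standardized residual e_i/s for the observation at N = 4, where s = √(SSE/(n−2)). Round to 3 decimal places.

-0.742

N=4: Q̂ = 0.7 + 10·4 = 40.7; e = 38.9 − 40.7 = -1.8
N=5: Q̂ = 0.7 + 10·5 = 50.7; e = 53.5 − 50.7 = 2.8
N=6: Q̂ = 0.7 + 10·6 = 60.7; e = 60.5 − 60.7 = -0.2
N=7: Q̂ = 0.7 + 10·7 = 70.7; e = 69.9 − 70.7 = -0.8
SSE = 3.24 + 7.84 + 0.04 + 0.64 = 11.76
s = √(11.76/2) = 2.42487
e/s = -1.8 / 2.42487 = -0.742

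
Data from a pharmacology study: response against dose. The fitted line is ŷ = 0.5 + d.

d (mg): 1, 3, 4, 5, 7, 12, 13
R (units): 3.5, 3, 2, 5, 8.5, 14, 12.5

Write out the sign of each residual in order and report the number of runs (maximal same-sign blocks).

d=1: ŷ = 0.5 + 1 = 1.5; e = 3.5 − 1.5 = 2
d=3: ŷ = 0.5 + 3 = 3.5; e = 3 − 3.5 = -0.5
d=4: ŷ = 0.5 + 4 = 4.5; e = 2 − 4.5 = -2.5
d=5: ŷ = 0.5 + 5 = 5.5; e = 5 − 5.5 = -0.5
d=7: ŷ = 0.5 + 7 = 7.5; e = 8.5 − 7.5 = 1
d=12: ŷ = 0.5 + 12 = 12.5; e = 14 − 12.5 = 1.5
d=13: ŷ = 0.5 + 13 = 13.5; e = 12.5 − 13.5 = -1
Signs: + − − − + + −
Runs: +×1, −×3, +×2, −×1 → 4

4 runs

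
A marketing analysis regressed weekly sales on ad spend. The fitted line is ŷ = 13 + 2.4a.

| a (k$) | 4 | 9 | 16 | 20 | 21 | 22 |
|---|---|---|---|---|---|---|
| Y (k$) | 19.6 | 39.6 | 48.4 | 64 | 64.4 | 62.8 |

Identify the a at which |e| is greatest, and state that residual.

a=4: ŷ = 13 + 2.4·4 = 22.6; e = 19.6 − 22.6 = -3
a=9: ŷ = 13 + 2.4·9 = 34.6; e = 39.6 − 34.6 = 5
a=16: ŷ = 13 + 2.4·16 = 51.4; e = 48.4 − 51.4 = -3
a=20: ŷ = 13 + 2.4·20 = 61; e = 64 − 61 = 3
a=21: ŷ = 13 + 2.4·21 = 63.4; e = 64.4 − 63.4 = 1
a=22: ŷ = 13 + 2.4·22 = 65.8; e = 62.8 − 65.8 = -3
Largest |e| is 5 at a = 9, residual 5.

a = 9, e = 5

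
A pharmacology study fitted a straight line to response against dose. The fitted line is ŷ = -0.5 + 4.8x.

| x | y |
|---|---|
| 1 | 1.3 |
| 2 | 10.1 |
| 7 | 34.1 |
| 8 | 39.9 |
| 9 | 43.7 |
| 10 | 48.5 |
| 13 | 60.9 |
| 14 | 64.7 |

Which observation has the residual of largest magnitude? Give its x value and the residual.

x=1: ŷ = -0.5 + 4.8·1 = 4.3; e = 1.3 − 4.3 = -3
x=2: ŷ = -0.5 + 4.8·2 = 9.1; e = 10.1 − 9.1 = 1
x=7: ŷ = -0.5 + 4.8·7 = 33.1; e = 34.1 − 33.1 = 1
x=8: ŷ = -0.5 + 4.8·8 = 37.9; e = 39.9 − 37.9 = 2
x=9: ŷ = -0.5 + 4.8·9 = 42.7; e = 43.7 − 42.7 = 1
x=10: ŷ = -0.5 + 4.8·10 = 47.5; e = 48.5 − 47.5 = 1
x=13: ŷ = -0.5 + 4.8·13 = 61.9; e = 60.9 − 61.9 = -1
x=14: ŷ = -0.5 + 4.8·14 = 66.7; e = 64.7 − 66.7 = -2
Largest |e| is 3 at x = 1, residual -3.

x = 1, e = -3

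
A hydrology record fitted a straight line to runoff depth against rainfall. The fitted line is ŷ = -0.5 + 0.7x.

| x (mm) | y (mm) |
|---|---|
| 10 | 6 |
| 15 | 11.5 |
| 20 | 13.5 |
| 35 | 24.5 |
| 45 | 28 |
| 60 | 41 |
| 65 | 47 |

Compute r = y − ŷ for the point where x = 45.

r = -3

ŷ = -0.5 + 0.7·45 = 31
r = 28 − 31 = -3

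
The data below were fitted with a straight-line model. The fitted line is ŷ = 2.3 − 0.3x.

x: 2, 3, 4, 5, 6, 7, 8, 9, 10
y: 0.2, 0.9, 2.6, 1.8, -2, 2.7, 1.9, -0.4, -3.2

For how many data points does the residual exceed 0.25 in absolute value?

8

x=2: ŷ = 2.3 − 0.3·2 = 1.7; e = 0.2 − 1.7 = -1.5
x=3: ŷ = 2.3 − 0.3·3 = 1.4; e = 0.9 − 1.4 = -0.5
x=4: ŷ = 2.3 − 0.3·4 = 1.1; e = 2.6 − 1.1 = 1.5
x=5: ŷ = 2.3 − 0.3·5 = 0.8; e = 1.8 − 0.8 = 1
x=6: ŷ = 2.3 − 0.3·6 = 0.5; e = -2 − 0.5 = -2.5
x=7: ŷ = 2.3 − 0.3·7 = 0.2; e = 2.7 − 0.2 = 2.5
x=8: ŷ = 2.3 − 0.3·8 = -0.1; e = 1.9 − (-0.1) = 2
x=9: ŷ = 2.3 − 0.3·9 = -0.4; e = -0.4 − (-0.4) = 0
x=10: ŷ = 2.3 − 0.3·10 = -0.7; e = -3.2 − (-0.7) = -2.5
|e| > 0.25: x=2 (|e|=1.5), x=3 (|e|=0.5), x=4 (|e|=1.5), x=5 (|e|=1), x=6 (|e|=2.5), x=7 (|e|=2.5), x=8 (|e|=2), x=10 (|e|=2.5) → 8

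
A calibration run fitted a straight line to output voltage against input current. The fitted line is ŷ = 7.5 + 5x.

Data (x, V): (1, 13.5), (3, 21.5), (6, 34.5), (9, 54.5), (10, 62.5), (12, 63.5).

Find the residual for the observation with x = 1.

e = 1

ŷ = 7.5 + 5·1 = 12.5
e = 13.5 − 12.5 = 1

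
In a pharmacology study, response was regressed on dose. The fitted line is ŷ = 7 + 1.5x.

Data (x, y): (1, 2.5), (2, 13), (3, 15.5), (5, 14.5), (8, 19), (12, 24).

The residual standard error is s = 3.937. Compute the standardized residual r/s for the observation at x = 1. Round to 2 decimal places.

ŷ = 7 + 1.5·1 = 8.5
r = 2.5 − 8.5 = -6
r/s = -6 / 3.937 = -1.52

-1.52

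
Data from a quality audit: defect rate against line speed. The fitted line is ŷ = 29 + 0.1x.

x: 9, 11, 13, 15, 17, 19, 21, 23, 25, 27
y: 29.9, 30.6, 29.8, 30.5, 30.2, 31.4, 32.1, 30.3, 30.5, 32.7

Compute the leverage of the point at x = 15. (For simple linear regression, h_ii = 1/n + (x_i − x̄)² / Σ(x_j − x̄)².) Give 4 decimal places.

h = 0.1273

x̄ = (9 + 11 + 13 + 15 + 17 + 19 + 21 + 23 + 25 + 27)/10 = 18
Σ(x − x̄)² = 81 + 49 + 25 + 9 + 1 + 1 + 9 + 25 + 49 + 81 = 330
h = 1/10 + (-3)²/330 = 0.1 + 0.0272727 = 0.1273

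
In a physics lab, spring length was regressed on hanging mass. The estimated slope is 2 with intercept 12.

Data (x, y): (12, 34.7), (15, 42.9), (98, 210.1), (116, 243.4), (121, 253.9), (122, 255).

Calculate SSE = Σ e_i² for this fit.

x=12: ŷ = 12 + 2·12 = 36; e = 34.7 − 36 = -1.3
x=15: ŷ = 12 + 2·15 = 42; e = 42.9 − 42 = 0.9
x=98: ŷ = 12 + 2·98 = 208; e = 210.1 − 208 = 2.1
x=116: ŷ = 12 + 2·116 = 244; e = 243.4 − 244 = -0.6
x=121: ŷ = 12 + 2·121 = 254; e = 253.9 − 254 = -0.1
x=122: ŷ = 12 + 2·122 = 256; e = 255 − 256 = -1
SSE = 1.69 + 0.81 + 4.41 + 0.36 + 0.01 + 1 = 8.28

SSE = 8.28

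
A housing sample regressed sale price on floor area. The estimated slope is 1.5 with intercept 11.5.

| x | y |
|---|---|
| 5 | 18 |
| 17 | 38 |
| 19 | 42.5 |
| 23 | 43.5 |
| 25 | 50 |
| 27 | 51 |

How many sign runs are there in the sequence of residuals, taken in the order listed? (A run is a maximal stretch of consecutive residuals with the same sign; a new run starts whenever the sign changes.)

x=5: ŷ = 11.5 + 1.5·5 = 19; r = 18 − 19 = -1
x=17: ŷ = 11.5 + 1.5·17 = 37; r = 38 − 37 = 1
x=19: ŷ = 11.5 + 1.5·19 = 40; r = 42.5 − 40 = 2.5
x=23: ŷ = 11.5 + 1.5·23 = 46; r = 43.5 − 46 = -2.5
x=25: ŷ = 11.5 + 1.5·25 = 49; r = 50 − 49 = 1
x=27: ŷ = 11.5 + 1.5·27 = 52; r = 51 − 52 = -1
Signs: − + + − + −
Runs: −×1, +×2, −×1, +×1, −×1 → 5

5 runs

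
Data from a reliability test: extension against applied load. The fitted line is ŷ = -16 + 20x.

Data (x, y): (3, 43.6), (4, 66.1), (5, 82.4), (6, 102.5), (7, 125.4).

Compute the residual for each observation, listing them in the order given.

x=3: ŷ = -16 + 20·3 = 44; e = 43.6 − 44 = -0.4
x=4: ŷ = -16 + 20·4 = 64; e = 66.1 − 64 = 2.1
x=5: ŷ = -16 + 20·5 = 84; e = 82.4 − 84 = -1.6
x=6: ŷ = -16 + 20·6 = 104; e = 102.5 − 104 = -1.5
x=7: ŷ = -16 + 20·7 = 124; e = 125.4 − 124 = 1.4

-0.4, 2.1, -1.6, -1.5, 1.4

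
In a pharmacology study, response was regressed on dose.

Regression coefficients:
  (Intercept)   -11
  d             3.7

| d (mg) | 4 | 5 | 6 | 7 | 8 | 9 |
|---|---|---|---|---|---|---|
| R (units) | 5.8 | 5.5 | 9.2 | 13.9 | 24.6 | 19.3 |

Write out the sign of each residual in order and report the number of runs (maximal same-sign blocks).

d=4: R̂ = -11 + 3.7·4 = 3.8; e = 5.8 − 3.8 = 2
d=5: R̂ = -11 + 3.7·5 = 7.5; e = 5.5 − 7.5 = -2
d=6: R̂ = -11 + 3.7·6 = 11.2; e = 9.2 − 11.2 = -2
d=7: R̂ = -11 + 3.7·7 = 14.9; e = 13.9 − 14.9 = -1
d=8: R̂ = -11 + 3.7·8 = 18.6; e = 24.6 − 18.6 = 6
d=9: R̂ = -11 + 3.7·9 = 22.3; e = 19.3 − 22.3 = -3
Signs: + − − − + −
Runs: +×1, −×3, +×1, −×1 → 4

4 runs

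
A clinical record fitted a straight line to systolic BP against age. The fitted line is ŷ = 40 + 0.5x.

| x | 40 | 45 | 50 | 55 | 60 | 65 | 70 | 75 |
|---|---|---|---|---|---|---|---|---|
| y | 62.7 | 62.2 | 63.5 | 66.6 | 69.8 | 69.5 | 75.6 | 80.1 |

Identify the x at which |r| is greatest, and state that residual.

x = 65, r = -3

x=40: ŷ = 40 + 0.5·40 = 60; r = 62.7 − 60 = 2.7
x=45: ŷ = 40 + 0.5·45 = 62.5; r = 62.2 − 62.5 = -0.3
x=50: ŷ = 40 + 0.5·50 = 65; r = 63.5 − 65 = -1.5
x=55: ŷ = 40 + 0.5·55 = 67.5; r = 66.6 − 67.5 = -0.9
x=60: ŷ = 40 + 0.5·60 = 70; r = 69.8 − 70 = -0.2
x=65: ŷ = 40 + 0.5·65 = 72.5; r = 69.5 − 72.5 = -3
x=70: ŷ = 40 + 0.5·70 = 75; r = 75.6 − 75 = 0.6
x=75: ŷ = 40 + 0.5·75 = 77.5; r = 80.1 − 77.5 = 2.6
Largest |r| is 3 at x = 65, residual -3.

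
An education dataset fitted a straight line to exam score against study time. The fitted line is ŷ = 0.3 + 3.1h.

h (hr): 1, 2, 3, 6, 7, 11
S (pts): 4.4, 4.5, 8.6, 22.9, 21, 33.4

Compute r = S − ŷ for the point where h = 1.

ŷ = 0.3 + 3.1·1 = 3.4
r = 4.4 − 3.4 = 1

r = 1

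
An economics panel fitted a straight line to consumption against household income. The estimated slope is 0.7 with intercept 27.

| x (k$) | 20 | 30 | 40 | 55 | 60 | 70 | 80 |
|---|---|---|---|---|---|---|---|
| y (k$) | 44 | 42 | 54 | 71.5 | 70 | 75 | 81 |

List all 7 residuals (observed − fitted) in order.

3, -6, -1, 6, 1, -1, -2

x=20: ŷ = 27 + 0.7·20 = 41; r = 44 − 41 = 3
x=30: ŷ = 27 + 0.7·30 = 48; r = 42 − 48 = -6
x=40: ŷ = 27 + 0.7·40 = 55; r = 54 − 55 = -1
x=55: ŷ = 27 + 0.7·55 = 65.5; r = 71.5 − 65.5 = 6
x=60: ŷ = 27 + 0.7·60 = 69; r = 70 − 69 = 1
x=70: ŷ = 27 + 0.7·70 = 76; r = 75 − 76 = -1
x=80: ŷ = 27 + 0.7·80 = 83; r = 81 − 83 = -2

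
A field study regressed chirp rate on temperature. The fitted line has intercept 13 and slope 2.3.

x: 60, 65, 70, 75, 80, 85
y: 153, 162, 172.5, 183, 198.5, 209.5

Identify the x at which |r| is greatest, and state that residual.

x = 75, r = -2.5

x=60: ŷ = 13 + 2.3·60 = 151; r = 153 − 151 = 2
x=65: ŷ = 13 + 2.3·65 = 162.5; r = 162 − 162.5 = -0.5
x=70: ŷ = 13 + 2.3·70 = 174; r = 172.5 − 174 = -1.5
x=75: ŷ = 13 + 2.3·75 = 185.5; r = 183 − 185.5 = -2.5
x=80: ŷ = 13 + 2.3·80 = 197; r = 198.5 − 197 = 1.5
x=85: ŷ = 13 + 2.3·85 = 208.5; r = 209.5 − 208.5 = 1
Largest |r| is 2.5 at x = 75, residual -2.5.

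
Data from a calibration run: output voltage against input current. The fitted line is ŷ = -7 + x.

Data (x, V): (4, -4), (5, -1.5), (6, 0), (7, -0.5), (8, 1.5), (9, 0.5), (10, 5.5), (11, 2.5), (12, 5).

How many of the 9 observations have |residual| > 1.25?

x=4: ŷ = -7 + 4 = -3; r = -4 − (-3) = -1
x=5: ŷ = -7 + 5 = -2; r = -1.5 − (-2) = 0.5
x=6: ŷ = -7 + 6 = -1; r = 0 − (-1) = 1
x=7: ŷ = -7 + 7 = 0; r = -0.5 − 0 = -0.5
x=8: ŷ = -7 + 8 = 1; r = 1.5 − 1 = 0.5
x=9: ŷ = -7 + 9 = 2; r = 0.5 − 2 = -1.5
x=10: ŷ = -7 + 10 = 3; r = 5.5 − 3 = 2.5
x=11: ŷ = -7 + 11 = 4; r = 2.5 − 4 = -1.5
x=12: ŷ = -7 + 12 = 5; r = 5 − 5 = 0
|r| > 1.25: x=9 (|r|=1.5), x=10 (|r|=2.5), x=11 (|r|=1.5) → 3

3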